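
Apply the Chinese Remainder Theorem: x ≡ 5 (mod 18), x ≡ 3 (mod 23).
95

Using Chinese Remainder Theorem:
M = 18 × 23 = 414
M1 = 23, M2 = 18
y1 = 23^(-1) mod 18 = 11
y2 = 18^(-1) mod 23 = 9
x = (5×23×11 + 3×18×9) mod 414 = 95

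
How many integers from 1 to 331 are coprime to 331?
330

331 = 331
φ(n) = n × ∏(1 - 1/p) for each prime p dividing n
φ(331) = 331 × (1 - 1/331) = 330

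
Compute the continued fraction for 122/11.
[11; 11]

Euclidean algorithm steps:
122 = 11 × 11 + 1
11 = 11 × 1 + 0
Continued fraction: [11; 11]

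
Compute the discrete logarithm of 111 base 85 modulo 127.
27

Baby-step giant-step with step n = ⌈√127⌉ = 12.
Baby steps 85^j mod 127 (j:value) for j=0..11: 0:1, 1:85, 2:113, 3:80, 4:69, 5:23, 6:50, 7:59, 8:62, 9:63, 10:21, 11:7.
Giant-step multiplier: 85^(-12) ≡ 85^(126-12) = 85^114 ≡ 73 (mod 127).
Giant steps γ_i = 111·73^i mod 127: γ_0=111, γ_1=102, γ_2=80 (in table at j=3).
x = i·n + j = 2·12 + 3 = 27.
Check: 85^27 ≡ 111 (mod 127).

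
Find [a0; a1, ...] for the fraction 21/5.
[4; 5]

Euclidean algorithm steps:
21 = 4 × 5 + 1
5 = 5 × 1 + 0
Continued fraction: [4; 5]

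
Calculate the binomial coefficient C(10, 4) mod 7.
0

Using Lucas' theorem:
Write n=10 and k=4 in base 7:
n in base 7: [1, 3]
k in base 7: [0, 4]
C(10,4) mod 7 = ∏ C(n_i, k_i) mod 7
Digit binomials (mod 7): C(1,0) = 1; C(3,4) = 0 (k_i > n_i)
Product: 1 × 0 = 0 ≡ 0 (mod 7)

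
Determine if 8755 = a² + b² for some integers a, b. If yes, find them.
Not possible

Factorization: 8755 = 5 × 17 × 103
By Fermat: n is sum of two squares iff every prime p ≡ 3 (mod 4) appears to even power.
Prime(s) ≡ 3 (mod 4) with odd exponent: [(103, 1)]
Therefore 8755 cannot be expressed as a² + b².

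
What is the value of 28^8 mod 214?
164

Repeated squaring. Binary of 8 = 1000.
28^1 ≡ 28 (mod 214); 28^2 ≡ 142 (mod 214); 28^4 ≡ 48 (mod 214); 28^8 ≡ 164 (mod 214)
28^8 = 28^8 ≡ 164 (mod 214)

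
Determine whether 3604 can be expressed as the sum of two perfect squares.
2² + 60² (a=2, b=60)

Factorization: 3604 = 2^2 × 17 × 53
By Fermat: n is sum of two squares iff every prime p ≡ 3 (mod 4) appears to even power.
All primes ≡ 3 (mod 4) appear to even power.
Search a = 0, 1, 2, … for 3604 - a² a perfect square: first hit at a = 2: 3604 - 4 = 3600 = 60².
3604 = 2² + 60² = 4 + 3600 ✓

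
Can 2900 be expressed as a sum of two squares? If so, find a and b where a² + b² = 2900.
14² + 52² (a=14, b=52)

Factorization: 2900 = 2^2 × 5^2 × 29
By Fermat: n is sum of two squares iff every prime p ≡ 3 (mod 4) appears to even power.
All primes ≡ 3 (mod 4) appear to even power.
Search a = 0, 1, 2, … for 2900 - a² a perfect square: first hit at a = 14: 2900 - 196 = 2704 = 52².
2900 = 14² + 52² = 196 + 2704 ✓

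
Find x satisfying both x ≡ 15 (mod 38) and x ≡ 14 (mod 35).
889

Using Chinese Remainder Theorem:
M = 38 × 35 = 1330
M1 = 35, M2 = 38
y1 = 35^(-1) mod 38 = 25
y2 = 38^(-1) mod 35 = 12
x = (15×35×25 + 14×38×12) mod 1330 = 889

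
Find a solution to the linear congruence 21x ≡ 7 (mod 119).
x ≡ 6 (mod 17)

gcd(21, 119) = 7, which divides 7, so solutions exist.
Divide through by 7: 3x ≡ 1 (mod 17).
Find 3^(-1) mod 17 by the extended Euclidean algorithm:
17 = 5 × 3 + 2  ⟹  2 = (1)·17 + (-5)·3
3 = 1 × 2 + 1  ⟹  1 = (-1)·17 + (6)·3
So (6)·3 ≡ 1 (mod 17), i.e. 3^(-1) ≡ 6 (mod 17).
x ≡ 6 × 1 = 6 ≡ 6 (mod 17).
Check: 21 × 6 = 126 ≡ 7 (mod 119).
x ≡ 6 (mod 17), giving 7 solutions mod 119.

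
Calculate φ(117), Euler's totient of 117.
72

117 = 3^2 × 13
φ(n) = n × ∏(1 - 1/p) for each prime p dividing n
φ(117) = 117 × (1 - 1/3) × (1 - 1/13) = 72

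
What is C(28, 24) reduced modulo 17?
7

Using Lucas' theorem:
Write n=28 and k=24 in base 17:
n in base 17: [1, 11]
k in base 17: [1, 7]
C(28,24) mod 17 = ∏ C(n_i, k_i) mod 17
Digit binomials (mod 17): C(1,1) = 1; C(11,7) = 330 ≡ 7
Product: 1 × 7 = 7 ≡ 7 (mod 17)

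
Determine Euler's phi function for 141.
92

141 = 3 × 47
φ(n) = n × ∏(1 - 1/p) for each prime p dividing n
φ(141) = 141 × (1 - 1/3) × (1 - 1/47) = 92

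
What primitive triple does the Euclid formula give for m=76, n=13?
(5607, 1976, 5945)

Euclid's formula: a = m² - n², b = 2mn, c = m² + n²
m = 76, n = 13
a = 76² - 13² = 5776 - 169 = 5607
b = 2 × 76 × 13 = 1976
c = 76² + 13² = 5776 + 169 = 5945
Verification: 5607² + 1976² = 31438449 + 3904576 = 35343025 = 5945² ✓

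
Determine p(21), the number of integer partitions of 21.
792

p(n) counts ways to write n as a sum of positive integers (order ignored).
Euler's pentagonal recurrence: p(k) = p(k-1) + p(k-2) - p(k-5) - p(k-7) + p(k-12) + p(k-15) - ... (offsets j(3j∓1)/2, signs ++--, p(0)=1, p(<0)=0).
DP table for k = 0..20: p(0)=1, p(1)=1, p(2)=2, p(3)=3, p(4)=5, p(5)=7, p(6)=11, p(7)=15, p(8)=22, p(9)=30, p(10)=42, p(11)=56, p(12)=77, p(13)=101, p(14)=135, p(15)=176, p(16)=231, p(17)=297, p(18)=385, p(19)=490, p(20)=627.
Final step: p(21) = p(20) + p(19) - p(16) - p(14) + p(9) + p(6)
= 627 + 490 - 231 - 135 + 30 + 11
= 792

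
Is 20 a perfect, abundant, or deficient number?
abundant

Proper divisors of 20: sum = 1 + 2 + 4 + 5 + 10 = 22
Since 22 > 20, 20 is abundant.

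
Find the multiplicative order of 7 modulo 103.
51

103 is prime, so ord(7) divides φ(103) = 102.
Divisors of 102: 1, 2, 3, 6, 17, 34, 51, 102.
Repeated squaring: 7^1 ≡ 7, 7^2 ≡ 49, 7^4 ≡ 32, 7^8 ≡ 97, 7^16 ≡ 36, 7^32 ≡ 60, 7^64 ≡ 98 (mod 103).
Test 7^d mod 103 for each divisor d in increasing order:
7^1 ≡ 7
7^2 ≡ 49
7^3 = 7^2·7^1 ≡ 34
7^6 = 7^4·7^2 ≡ 23
7^17 = 7^16·7^1 ≡ 46
7^34 = 7^32·7^2 ≡ 56
7^51 = 7^32·7^16·7^2·7^1 ≡ 1  ← first divisor giving 1
The order is 51.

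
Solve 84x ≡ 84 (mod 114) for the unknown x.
x ≡ 1 (mod 19)

gcd(84, 114) = 6, which divides 84, so solutions exist.
Divide through by 6: 14x ≡ 14 (mod 19).
Find 14^(-1) mod 19 by the extended Euclidean algorithm:
19 = 1 × 14 + 5  ⟹  5 = (1)·19 + (-1)·14
14 = 2 × 5 + 4  ⟹  4 = (-2)·19 + (3)·14
5 = 1 × 4 + 1  ⟹  1 = (3)·19 + (-4)·14
So (-4)·14 ≡ 1 (mod 19), i.e. 14^(-1) ≡ -4 ≡ 15 (mod 19).
x ≡ 15 × 14 = 210 ≡ 1 (mod 19).
Check: 84 × 1 = 84 ≡ 84 (mod 114).
x ≡ 1 (mod 19), giving 6 solutions mod 114.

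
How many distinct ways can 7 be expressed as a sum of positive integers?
15

p(n) counts ways to write n as a sum of positive integers (order ignored).
Examples: 7; 6 + 1; 5 + 2; 5 + 1 + 1; 4 + 3; ... (15 total)
p(7) = 15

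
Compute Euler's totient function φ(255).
128

255 = 3 × 5 × 17
φ(n) = n × ∏(1 - 1/p) for each prime p dividing n
φ(255) = 255 × (1 - 1/3) × (1 - 1/5) × (1 - 1/17) = 128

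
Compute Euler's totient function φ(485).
384

485 = 5 × 97
φ(n) = n × ∏(1 - 1/p) for each prime p dividing n
φ(485) = 485 × (1 - 1/5) × (1 - 1/97) = 384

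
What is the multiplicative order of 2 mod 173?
172

173 is prime, so ord(2) divides φ(173) = 172.
Divisors of 172: 1, 2, 4, 43, 86, 172.
Repeated squaring: 2^1 ≡ 2, 2^2 ≡ 4, 2^4 ≡ 16, 2^8 ≡ 83, 2^16 ≡ 142, 2^32 ≡ 96, 2^64 ≡ 47, 2^128 ≡ 133 (mod 173).
Test 2^d mod 173 for each divisor d in increasing order:
2^1 ≡ 2
2^2 ≡ 4
2^4 ≡ 16
2^43 = 2^32·2^8·2^2·2^1 ≡ 80
2^86 = 2^64·2^16·2^4·2^2 ≡ 172
2^172 = 2^128·2^32·2^8·2^4 ≡ 1  ← first divisor giving 1
The order is 172.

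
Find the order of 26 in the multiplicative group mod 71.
14

71 is prime, so ord(26) divides φ(71) = 70.
Divisors of 70: 1, 2, 5, 7, 10, 14, 35, 70.
Repeated squaring: 26^1 ≡ 26, 26^2 ≡ 37, 26^4 ≡ 20, 26^8 ≡ 45, 26^16 ≡ 37, 26^32 ≡ 20, 26^64 ≡ 45 (mod 71).
Test 26^d mod 71 for each divisor d in increasing order:
26^1 ≡ 26
26^2 ≡ 37
26^5 = 26^4·26^1 ≡ 23
26^7 = 26^4·26^2·26^1 ≡ 70
26^10 = 26^8·26^2 ≡ 32
26^14 = 26^8·26^4·26^2 ≡ 1  ← first divisor giving 1
The order is 14.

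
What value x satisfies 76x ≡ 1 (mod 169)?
149

gcd(76, 169) = 1, so the inverse exists.
Extended Euclidean algorithm on (169, 76):
169 = 2 × 76 + 17  ⟹  17 = (1)·169 + (-2)·76
76 = 4 × 17 + 8  ⟹  8 = (-4)·169 + (9)·76
17 = 2 × 8 + 1  ⟹  1 = (9)·169 + (-20)·76
So (-20)·76 ≡ 1 (mod 169), i.e. 76^(-1) ≡ -20 ≡ 149 (mod 169).
Check: 76 × 149 = 11324 ≡ 1 (mod 169)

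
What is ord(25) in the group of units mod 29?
7

29 is prime, so ord(25) divides φ(29) = 28.
Divisors of 28: 1, 2, 4, 7, 14, 28.
Repeated squaring: 25^1 ≡ 25, 25^2 ≡ 16, 25^4 ≡ 24, 25^8 ≡ 25, 25^16 ≡ 16 (mod 29).
Test 25^d mod 29 for each divisor d in increasing order:
25^1 ≡ 25
25^2 ≡ 16
25^4 ≡ 24
25^7 = 25^4·25^2·25^1 ≡ 1  ← first divisor giving 1
The order is 7.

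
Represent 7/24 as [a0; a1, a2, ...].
[0; 3, 2, 3]

Euclidean algorithm steps:
7 = 0 × 24 + 7
24 = 3 × 7 + 3
7 = 2 × 3 + 1
3 = 3 × 1 + 0
Continued fraction: [0; 3, 2, 3]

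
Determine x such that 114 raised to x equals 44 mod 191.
53

Baby-step giant-step with step n = ⌈√191⌉ = 14.
Baby steps 114^j mod 191 (j:value) for j=0..13: 0:1, 1:114, 2:8, 3:148, 4:64, 5:38, 6:130, 7:113, 8:85, 9:140, 10:107, 11:165, 12:92, 13:174.
Giant-step multiplier: 114^(-14) ≡ 114^(190-14) = 114^176 ≡ 75 (mod 191).
Giant steps γ_i = 44·75^i mod 191: γ_0=44, γ_1=53, γ_2=155, γ_3=165 (in table at j=11).
x = i·n + j = 3·14 + 11 = 53.
Check: 114^53 ≡ 44 (mod 191).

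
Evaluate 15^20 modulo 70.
15

Repeated squaring. Binary of 20 = 10100.
15^1 ≡ 15 (mod 70); 15^2 ≡ 15 (mod 70); 15^4 ≡ 15 (mod 70); 15^8 ≡ 15 (mod 70); 15^16 ≡ 15 (mod 70)
15^20 = 15^4 × 15^16 ≡ 15 (mod 70)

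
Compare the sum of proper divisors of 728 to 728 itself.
abundant

Proper divisors of 728: sum = 1 + 2 + 4 + 7 + 8 + 13 + 14 + 26 + 28 + 52 + 56 + 91 + 104 + 182 + 364 = 952
Since 952 > 728, 728 is abundant.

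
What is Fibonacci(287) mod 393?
49

Matrix identity: Q^n = [[F_(n+1), F_n], [F_n, F_(n-1)]] with Q = [[1,1],[1,0]].
n = 287 = 100011111₂. Square-and-multiply, entries mod 393:
Q^1 = [[1,1],[1,0]]
Q^2 = (Q^1)² = [[2,1],[1,1]]
Q^4 = (Q^2)² = [[5,3],[3,2]]
Q^8 = (Q^4)² = [[34,21],[21,13]]
Q^17 = (Q^8)²·Q = [[226,25],[25,201]]
Q^35 = (Q^17)²·Q = [[282,218],[218,64]]
Q^71 = (Q^35)²·Q = [[81,109],[109,365]]
Q^143 = (Q^71)²·Q = [[246,364],[364,275]]
Q^287 = (Q^143)²·Q = [[267,49],[49,218]]
F_287 mod 393 = Q^287[0][1] = 49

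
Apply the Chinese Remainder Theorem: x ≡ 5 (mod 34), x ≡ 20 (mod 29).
107

Using Chinese Remainder Theorem:
M = 34 × 29 = 986
M1 = 29, M2 = 34
y1 = 29^(-1) mod 34 = 27
y2 = 34^(-1) mod 29 = 6
x = (5×29×27 + 20×34×6) mod 986 = 107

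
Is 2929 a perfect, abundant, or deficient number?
deficient

Proper divisors of 2929: sum = 1 + 29 + 101 = 131
Since 131 < 2929, 2929 is deficient.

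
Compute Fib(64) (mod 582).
63

Matrix identity: Q^n = [[F_(n+1), F_n], [F_n, F_(n-1)]] with Q = [[1,1],[1,0]].
n = 64 = 1000000₂. Square-and-multiply, entries mod 582:
Q^1 = [[1,1],[1,0]]
Q^2 = (Q^1)² = [[2,1],[1,1]]
Q^4 = (Q^2)² = [[5,3],[3,2]]
Q^8 = (Q^4)² = [[34,21],[21,13]]
Q^16 = (Q^8)² = [[433,405],[405,28]]
Q^32 = (Q^16)² = [[568,465],[465,103]]
Q^64 = (Q^32)² = [[499,63],[63,436]]
F_64 mod 582 = Q^64[0][1] = 63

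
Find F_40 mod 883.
636

Matrix identity: Q^n = [[F_(n+1), F_n], [F_n, F_(n-1)]] with Q = [[1,1],[1,0]].
n = 40 = 101000₂. Square-and-multiply, entries mod 883:
Q^1 = [[1,1],[1,0]]
Q^2 = (Q^1)² = [[2,1],[1,1]]
Q^5 = (Q^2)²·Q = [[8,5],[5,3]]
Q^10 = (Q^5)² = [[89,55],[55,34]]
Q^20 = (Q^10)² = [[350,584],[584,649]]
Q^40 = (Q^20)² = [[864,636],[636,228]]
F_40 mod 883 = Q^40[0][1] = 636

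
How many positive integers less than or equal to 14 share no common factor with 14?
6

14 = 2 × 7
φ(n) = n × ∏(1 - 1/p) for each prime p dividing n
φ(14) = 14 × (1 - 1/2) × (1 - 1/7) = 6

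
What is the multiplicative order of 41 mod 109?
12

109 is prime, so ord(41) divides φ(109) = 108.
Divisors of 108: 1, 2, 3, 4, 6, 9, 12, 18, 27, 36, 54, 108.
Repeated squaring: 41^1 ≡ 41, 41^2 ≡ 46, 41^4 ≡ 45, 41^8 ≡ 63, 41^16 ≡ 45, 41^32 ≡ 63, 41^64 ≡ 45 (mod 109).
Test 41^d mod 109 for each divisor d in increasing order:
41^1 ≡ 41
41^2 ≡ 46
41^3 = 41^2·41^1 ≡ 33
41^4 ≡ 45
41^6 = 41^4·41^2 ≡ 108
41^9 = 41^8·41^1 ≡ 76
41^12 = 41^8·41^4 ≡ 1  ← first divisor giving 1
The order is 12.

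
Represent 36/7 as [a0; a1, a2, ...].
[5; 7]

Euclidean algorithm steps:
36 = 5 × 7 + 1
7 = 7 × 1 + 0
Continued fraction: [5; 7]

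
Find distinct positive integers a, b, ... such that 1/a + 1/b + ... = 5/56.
1/12 + 1/168

Greedy algorithm:
5/56: ceiling(56/5) = 12, use 1/12
1/168: ceiling(168/1) = 168, use 1/168
Result: 5/56 = 1/12 + 1/168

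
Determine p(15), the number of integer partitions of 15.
176

p(n) counts ways to write n as a sum of positive integers (order ignored).
Euler's pentagonal recurrence: p(k) = p(k-1) + p(k-2) - p(k-5) - p(k-7) + p(k-12) + p(k-15) - ... (offsets j(3j∓1)/2, signs ++--, p(0)=1, p(<0)=0).
DP table for k = 0..14: p(0)=1, p(1)=1, p(2)=2, p(3)=3, p(4)=5, p(5)=7, p(6)=11, p(7)=15, p(8)=22, p(9)=30, p(10)=42, p(11)=56, p(12)=77, p(13)=101, p(14)=135.
Final step: p(15) = p(14) + p(13) - p(10) - p(8) + p(3) + p(0)
= 135 + 101 - 42 - 22 + 3 + 1
= 176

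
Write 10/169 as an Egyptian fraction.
1/17 + 1/2873

Greedy algorithm:
10/169: ceiling(169/10) = 17, use 1/17
1/2873: ceiling(2873/1) = 2873, use 1/2873
Result: 10/169 = 1/17 + 1/2873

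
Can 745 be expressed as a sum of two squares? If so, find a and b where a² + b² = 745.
4² + 27² (a=4, b=27)

Factorization: 745 = 5 × 149
By Fermat: n is sum of two squares iff every prime p ≡ 3 (mod 4) appears to even power.
All primes ≡ 3 (mod 4) appear to even power.
Search a = 0, 1, 2, … for 745 - a² a perfect square: first hit at a = 4: 745 - 16 = 729 = 27².
745 = 4² + 27² = 16 + 729 ✓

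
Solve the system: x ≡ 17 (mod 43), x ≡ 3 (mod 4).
103

Using Chinese Remainder Theorem:
M = 43 × 4 = 172
M1 = 4, M2 = 43
y1 = 4^(-1) mod 43 = 11
y2 = 43^(-1) mod 4 = 3
x = (17×4×11 + 3×43×3) mod 172 = 103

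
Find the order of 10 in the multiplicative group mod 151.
75

151 is prime, so ord(10) divides φ(151) = 150.
Divisors of 150: 1, 2, 3, 5, 6, 10, 15, 25, 30, 50, 75, 150.
Repeated squaring: 10^1 ≡ 10, 10^2 ≡ 100, 10^4 ≡ 34, 10^8 ≡ 99, 10^16 ≡ 137, 10^32 ≡ 45, 10^64 ≡ 62, 10^128 ≡ 69 (mod 151).
Test 10^d mod 151 for each divisor d in increasing order:
10^1 ≡ 10
10^2 ≡ 100
10^3 = 10^2·10^1 ≡ 94
10^5 = 10^4·10^1 ≡ 38
10^6 = 10^4·10^2 ≡ 78
10^10 = 10^8·10^2 ≡ 85
10^15 = 10^8·10^4·10^2·10^1 ≡ 59
10^25 = 10^16·10^8·10^1 ≡ 32
10^30 = 10^16·10^8·10^4·10^2 ≡ 8
10^50 = 10^32·10^16·10^2 ≡ 118
10^75 = 10^64·10^8·10^2·10^1 ≡ 1  ← first divisor giving 1
The order is 75.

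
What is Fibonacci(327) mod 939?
706

Matrix identity: Q^n = [[F_(n+1), F_n], [F_n, F_(n-1)]] with Q = [[1,1],[1,0]].
n = 327 = 101000111₂. Square-and-multiply, entries mod 939:
Q^1 = [[1,1],[1,0]]
Q^2 = (Q^1)² = [[2,1],[1,1]]
Q^5 = (Q^2)²·Q = [[8,5],[5,3]]
Q^10 = (Q^5)² = [[89,55],[55,34]]
Q^20 = (Q^10)² = [[617,192],[192,425]]
Q^40 = (Q^20)² = [[637,57],[57,580]]
Q^81 = (Q^40)²·Q = [[436,553],[553,822]]
Q^163 = (Q^81)²·Q = [[927,113],[113,814]]
Q^327 = (Q^163)²·Q = [[249,706],[706,482]]
F_327 mod 939 = Q^327[0][1] = 706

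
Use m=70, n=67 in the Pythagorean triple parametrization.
(411, 9380, 9389)

Euclid's formula: a = m² - n², b = 2mn, c = m² + n²
m = 70, n = 67
a = 70² - 67² = 4900 - 4489 = 411
b = 2 × 70 × 67 = 9380
c = 70² + 67² = 4900 + 4489 = 9389
Verification: 411² + 9380² = 168921 + 87984400 = 88153321 = 9389² ✓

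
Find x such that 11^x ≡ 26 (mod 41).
19

Baby-step giant-step with step n = ⌈√41⌉ = 7.
Baby steps 11^j mod 41 (j:value) for j=0..6: 0:1, 1:11, 2:39, 3:19, 4:4, 5:3, 6:33.
Giant-step multiplier: 11^(-7) ≡ 11^(40-7) = 11^33 ≡ 34 (mod 41).
Giant steps γ_i = 26·34^i mod 41: γ_0=26, γ_1=23, γ_2=3 (in table at j=5).
x = i·n + j = 2·7 + 5 = 19.
Check: 11^19 ≡ 26 (mod 41).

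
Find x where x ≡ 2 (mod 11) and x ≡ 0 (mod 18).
90

Using Chinese Remainder Theorem:
M = 11 × 18 = 198
M1 = 18, M2 = 11
y1 = 18^(-1) mod 11 = 8
y2 = 11^(-1) mod 18 = 5
x = (2×18×8 + 0×11×5) mod 198 = 90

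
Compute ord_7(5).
6

7 is prime, so ord(5) divides φ(7) = 6.
Divisors of 6: 1, 2, 3, 6.
Repeated squaring: 5^1 ≡ 5, 5^2 ≡ 4, 5^4 ≡ 2 (mod 7).
Test 5^d mod 7 for each divisor d in increasing order:
5^1 ≡ 5
5^2 ≡ 4
5^3 = 5^2·5^1 ≡ 6
5^6 = 5^4·5^2 ≡ 1  ← first divisor giving 1
The order is 6.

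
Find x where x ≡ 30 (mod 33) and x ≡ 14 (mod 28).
294

Using Chinese Remainder Theorem:
M = 33 × 28 = 924
M1 = 28, M2 = 33
y1 = 28^(-1) mod 33 = 13
y2 = 33^(-1) mod 28 = 17
x = (30×28×13 + 14×33×17) mod 924 = 294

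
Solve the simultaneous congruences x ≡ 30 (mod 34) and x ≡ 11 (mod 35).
676

Using Chinese Remainder Theorem:
M = 34 × 35 = 1190
M1 = 35, M2 = 34
y1 = 35^(-1) mod 34 = 1
y2 = 34^(-1) mod 35 = 34
x = (30×35×1 + 11×34×34) mod 1190 = 676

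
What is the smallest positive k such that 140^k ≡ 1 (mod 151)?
150

151 is prime, so ord(140) divides φ(151) = 150.
Divisors of 150: 1, 2, 3, 5, 6, 10, 15, 25, 30, 50, 75, 150.
Repeated squaring: 140^1 ≡ 140, 140^2 ≡ 121, 140^4 ≡ 145, 140^8 ≡ 36, 140^16 ≡ 88, 140^32 ≡ 43, 140^64 ≡ 37, 140^128 ≡ 10 (mod 151).
Test 140^d mod 151 for each divisor d in increasing order:
140^1 ≡ 140
140^2 ≡ 121
140^3 = 140^2·140^1 ≡ 28
140^5 = 140^4·140^1 ≡ 66
140^6 = 140^4·140^2 ≡ 29
140^10 = 140^8·140^2 ≡ 128
140^15 = 140^8·140^4·140^2·140^1 ≡ 143
140^25 = 140^16·140^8·140^1 ≡ 33
140^30 = 140^16·140^8·140^4·140^2 ≡ 64
140^50 = 140^32·140^16·140^2 ≡ 32
140^75 = 140^64·140^8·140^2·140^1 ≡ 150
140^150 = 140^128·140^16·140^4·140^2 ≡ 1  ← first divisor giving 1
The order is 150.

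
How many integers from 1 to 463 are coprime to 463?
462

463 = 463
φ(n) = n × ∏(1 - 1/p) for each prime p dividing n
φ(463) = 463 × (1 - 1/463) = 462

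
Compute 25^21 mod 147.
1

Repeated squaring. Binary of 21 = 10101.
25^1 ≡ 25 (mod 147); 25^2 ≡ 37 (mod 147); 25^4 ≡ 46 (mod 147); 25^8 ≡ 58 (mod 147); 25^16 ≡ 130 (mod 147)
25^21 = 25^1 × 25^4 × 25^16 ≡ 1 (mod 147)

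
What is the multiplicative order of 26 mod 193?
192

193 is prime, so ord(26) divides φ(193) = 192.
Divisors of 192: 1, 2, 3, 4, 6, 8, 12, 16, 24, 32, 48, 64, 96, 192.
Repeated squaring: 26^1 ≡ 26, 26^2 ≡ 97, 26^4 ≡ 145, 26^8 ≡ 181, 26^16 ≡ 144, 26^32 ≡ 85, 26^64 ≡ 84, 26^128 ≡ 108 (mod 193).
Test 26^d mod 193 for each divisor d in increasing order:
26^1 ≡ 26
26^2 ≡ 97
26^3 = 26^2·26^1 ≡ 13
26^4 ≡ 145
26^6 = 26^4·26^2 ≡ 169
26^8 ≡ 181
26^12 = 26^8·26^4 ≡ 190
26^16 ≡ 144
26^24 = 26^16·26^8 ≡ 9
26^32 ≡ 85
26^48 = 26^32·26^16 ≡ 81
26^64 ≡ 84
26^96 = 26^64·26^32 ≡ 192
26^192 = 26^128·26^64 ≡ 1  ← first divisor giving 1
The order is 192.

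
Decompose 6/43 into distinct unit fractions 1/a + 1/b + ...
1/8 + 1/69 + 1/23736

Greedy algorithm:
6/43: ceiling(43/6) = 8, use 1/8
5/344: ceiling(344/5) = 69, use 1/69
1/23736: ceiling(23736/1) = 23736, use 1/23736
Result: 6/43 = 1/8 + 1/69 + 1/23736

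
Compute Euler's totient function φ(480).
128

480 = 2^5 × 3 × 5
φ(n) = n × ∏(1 - 1/p) for each prime p dividing n
φ(480) = 480 × (1 - 1/2) × (1 - 1/3) × (1 - 1/5) = 128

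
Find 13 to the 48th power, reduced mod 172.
145

Repeated squaring. Binary of 48 = 110000.
13^1 ≡ 13 (mod 172); 13^2 ≡ 169 (mod 172); 13^4 ≡ 9 (mod 172); 13^8 ≡ 81 (mod 172); 13^16 ≡ 25 (mod 172); 13^32 ≡ 109 (mod 172)
13^48 = 13^16 × 13^32 ≡ 145 (mod 172)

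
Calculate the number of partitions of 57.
614154

p(n) counts ways to write n as a sum of positive integers (order ignored).
Euler's pentagonal recurrence: p(k) = p(k-1) + p(k-2) - p(k-5) - p(k-7) + p(k-12) + p(k-15) - ... (offsets j(3j∓1)/2, signs ++--, p(0)=1, p(<0)=0).
DP table for k = 0..56: p(0)=1, p(1)=1, p(2)=2, p(3)=3, p(4)=5, p(5)=7, p(6)=11, p(7)=15, p(8)=22, p(9)=30, p(10)=42, p(11)=56, p(12)=77, p(13)=101, p(14)=135, p(15)=176, p(16)=231, p(17)=297, p(18)=385, p(19)=490, p(20)=627, p(21)=792, p(22)=1002, p(23)=1255, p(24)=1575, p(25)=1958, p(26)=2436, p(27)=3010, p(28)=3718, p(29)=4565, p(30)=5604, p(31)=6842, p(32)=8349, p(33)=10143, p(34)=12310, p(35)=14883, p(36)=17977, p(37)=21637, p(38)=26015, p(39)=31185, p(40)=37338, p(41)=44583, p(42)=53174, p(43)=63261, p(44)=75175, p(45)=89134, p(46)=105558, p(47)=124754, p(48)=147273, p(49)=173525, p(50)=204226, p(51)=239943, p(52)=281589, p(53)=329931, p(54)=386155, p(55)=451276, p(56)=526823.
Final step: p(57) = p(56) + p(55) - p(52) - p(50) + p(45) + p(42) - p(35) - p(31) + p(22) + p(17) - p(6) - p(0)
= 526823 + 451276 - 281589 - 204226 + 89134 + 53174 - 14883 - 6842 + 1002 + 297 - 11 - 1
= 614154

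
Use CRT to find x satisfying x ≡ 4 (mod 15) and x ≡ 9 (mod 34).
349

Using Chinese Remainder Theorem:
M = 15 × 34 = 510
M1 = 34, M2 = 15
y1 = 34^(-1) mod 15 = 4
y2 = 15^(-1) mod 34 = 25
x = (4×34×4 + 9×15×25) mod 510 = 349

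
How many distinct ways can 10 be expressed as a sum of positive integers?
42

p(n) counts ways to write n as a sum of positive integers (order ignored).
Examples: 10; 9 + 1; 8 + 2; 8 + 1 + 1; 7 + 3; ... (42 total)
p(10) = 42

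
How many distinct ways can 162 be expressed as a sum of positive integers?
129913904637

p(n) counts ways to write n as a sum of positive integers (order ignored).
Euler's pentagonal recurrence: p(k) = p(k-1) + p(k-2) - p(k-5) - p(k-7) + p(k-12) + p(k-15) - ... (offsets j(3j∓1)/2, signs ++--, p(0)=1, p(<0)=0).
DP table for k = 0..161: p(0)=1, p(1)=1, p(2)=2, p(3)=3, p(4)=5, p(5)=7, p(6)=11, p(7)=15, p(8)=22, p(9)=30, p(10)=42, p(11)=56, p(12)=77, p(13)=101, p(14)=135, p(15)=176, p(16)=231, p(17)=297, p(18)=385, p(19)=490, p(20)=627, p(21)=792, p(22)=1002, p(23)=1255, p(24)=1575, p(25)=1958, p(26)=2436, p(27)=3010, p(28)=3718, p(29)=4565, p(30)=5604, p(31)=6842, p(32)=8349, p(33)=10143, p(34)=12310, p(35)=14883, p(36)=17977, p(37)=21637, p(38)=26015, p(39)=31185, p(40)=37338, p(41)=44583, p(42)=53174, p(43)=63261, p(44)=75175, p(45)=89134, p(46)=105558, p(47)=124754, p(48)=147273, p(49)=173525, p(50)=204226, p(51)=239943, p(52)=281589, p(53)=329931, p(54)=386155, p(55)=451276, p(56)=526823, p(57)=614154, p(58)=715220, p(59)=831820, p(60)=966467, p(61)=1121505, p(62)=1300156, p(63)=1505499, p(64)=1741630, p(65)=2012558, p(66)=2323520, p(67)=2679689, p(68)=3087735, p(69)=3554345, p(70)=4087968, p(71)=4697205, p(72)=5392783, p(73)=6185689, p(74)=7089500, p(75)=8118264, p(76)=9289091, p(77)=10619863, p(78)=12132164, p(79)=13848650, p(80)=15796476, p(81)=18004327, p(82)=20506255, p(83)=23338469, p(84)=26543660, p(85)=30167357, p(86)=34262962, p(87)=38887673, p(88)=44108109, p(89)=49995925, p(90)=56634173, p(91)=64112359, p(92)=72533807, p(93)=82010177, p(94)=92669720, p(95)=104651419, p(96)=118114304, p(97)=133230930, p(98)=150198136, p(99)=169229875, p(100)=190569292, p(101)=214481126, p(102)=241265379, p(103)=271248950, p(104)=304801365, p(105)=342325709, p(106)=384276336, p(107)=431149389, p(108)=483502844, p(109)=541946240, p(110)=607163746, p(111)=679903203, p(112)=761002156, p(113)=851376628, p(114)=952050665, p(115)=1064144451, p(116)=1188908248, p(117)=1327710076, p(118)=1482074143, p(119)=1653668665, p(120)=1844349560, p(121)=2056148051, p(122)=2291320912, p(123)=2552338241, p(124)=2841940500, p(125)=3163127352, p(126)=3519222692, p(127)=3913864295, p(128)=4351078600, p(129)=4835271870, p(130)=5371315400, p(131)=5964539504, p(132)=6620830889, p(133)=7346629512, p(134)=8149040695, p(135)=9035836076, p(136)=10015581680, p(137)=11097645016, p(138)=12292341831, p(139)=13610949895, p(140)=15065878135, p(141)=16670689208, p(142)=18440293320, p(143)=20390982757, p(144)=22540654445, p(145)=24908858009, p(146)=27517052599, p(147)=30388671978, p(148)=33549419497, p(149)=37027355200, p(150)=40853235313, p(151)=45060624582, p(152)=49686288421, p(153)=54770336324, p(154)=60356673280, p(155)=66493182097, p(156)=73232243759, p(157)=80630964769, p(158)=88751778802, p(159)=97662728555, p(160)=107438159466, p(161)=118159068427.
Final step: p(162) = p(161) + p(160) - p(157) - p(155) + p(150) + p(147) - p(140) - p(136) + p(127) + p(122) - p(111) - p(105) + p(92) + p(85) - p(70) - p(62) + p(45) + p(36) - p(17) - p(7)
= 118159068427 + 107438159466 - 80630964769 - 66493182097 + 40853235313 + 30388671978 - 15065878135 - 10015581680 + 3913864295 + 2291320912 - 679903203 - 342325709 + 72533807 + 30167357 - 4087968 - 1300156 + 89134 + 17977 - 297 - 15
= 129913904637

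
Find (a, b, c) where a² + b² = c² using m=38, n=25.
(819, 1900, 2069)

Euclid's formula: a = m² - n², b = 2mn, c = m² + n²
m = 38, n = 25
a = 38² - 25² = 1444 - 625 = 819
b = 2 × 38 × 25 = 1900
c = 38² + 25² = 1444 + 625 = 2069
Verification: 819² + 1900² = 670761 + 3610000 = 4280761 = 2069² ✓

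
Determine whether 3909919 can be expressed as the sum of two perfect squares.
Not possible

Factorization: 3909919 = 13 × 67^3
By Fermat: n is sum of two squares iff every prime p ≡ 3 (mod 4) appears to even power.
Prime(s) ≡ 3 (mod 4) with odd exponent: [(67, 3)]
Therefore 3909919 cannot be expressed as a² + b².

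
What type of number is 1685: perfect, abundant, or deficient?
deficient

Proper divisors of 1685: sum = 1 + 5 + 337 = 343
Since 343 < 1685, 1685 is deficient.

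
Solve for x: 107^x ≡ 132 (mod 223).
162

Baby-step giant-step with step n = ⌈√223⌉ = 15.
Baby steps 107^j mod 223 (j:value) for j=0..14: 0:1, 1:107, 2:76, 3:104, 4:201, 5:99, 6:112, 7:165, 8:38, 9:52, 10:212, 11:161, 12:56, 13:194, 14:19.
Giant-step multiplier: 107^(-15) ≡ 107^(222-15) = 107^207 ≡ 163 (mod 223).
Giant steps γ_i = 132·163^i mod 223: γ_0=132, γ_1=108, γ_2=210, γ_3=111, γ_4=30, γ_5=207, γ_6=68, γ_7=157, γ_8=169, γ_9=118, γ_10=56 (in table at j=12).
x = i·n + j = 10·15 + 12 = 162.
Check: 107^162 ≡ 132 (mod 223).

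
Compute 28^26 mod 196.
0

Repeated squaring. Binary of 26 = 11010.
28^1 ≡ 28 (mod 196); 28^2 ≡ 0 (mod 196); 28^4 ≡ 0 (mod 196); 28^8 ≡ 0 (mod 196); 28^16 ≡ 0 (mod 196)
28^26 = 28^2 × 28^8 × 28^16 ≡ 0 (mod 196)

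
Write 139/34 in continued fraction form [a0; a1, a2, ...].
[4; 11, 3]

Euclidean algorithm steps:
139 = 4 × 34 + 3
34 = 11 × 3 + 1
3 = 3 × 1 + 0
Continued fraction: [4; 11, 3]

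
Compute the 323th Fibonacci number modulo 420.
317

Matrix identity: Q^n = [[F_(n+1), F_n], [F_n, F_(n-1)]] with Q = [[1,1],[1,0]].
n = 323 = 101000011₂. Square-and-multiply, entries mod 420:
Q^1 = [[1,1],[1,0]]
Q^2 = (Q^1)² = [[2,1],[1,1]]
Q^5 = (Q^2)²·Q = [[8,5],[5,3]]
Q^10 = (Q^5)² = [[89,55],[55,34]]
Q^20 = (Q^10)² = [[26,45],[45,401]]
Q^40 = (Q^20)² = [[181,315],[315,286]]
Q^80 = (Q^40)² = [[106,105],[105,1]]
Q^161 = (Q^80)²·Q = [[316,1],[1,315]]
Q^323 = (Q^161)²·Q = [[108,317],[317,211]]
F_323 mod 420 = Q^323[0][1] = 317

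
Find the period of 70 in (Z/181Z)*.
45

181 is prime, so ord(70) divides φ(181) = 180.
Divisors of 180: 1, 2, 3, 4, 5, 6, 9, 10, 12, 15, 18, 20, 30, 36, 45, 60, 90, 180.
Repeated squaring: 70^1 ≡ 70, 70^2 ≡ 13, 70^4 ≡ 169, 70^8 ≡ 144, 70^16 ≡ 102, 70^32 ≡ 87, 70^64 ≡ 148, 70^128 ≡ 3 (mod 181).
Test 70^d mod 181 for each divisor d in increasing order:
70^1 ≡ 70
70^2 ≡ 13
70^3 = 70^2·70^1 ≡ 5
70^4 ≡ 169
70^5 = 70^4·70^1 ≡ 65
70^6 = 70^4·70^2 ≡ 25
70^9 = 70^8·70^1 ≡ 125
70^10 = 70^8·70^2 ≡ 62
70^12 = 70^8·70^4 ≡ 82
70^15 = 70^8·70^4·70^2·70^1 ≡ 48
70^18 = 70^16·70^2 ≡ 59
70^20 = 70^16·70^4 ≡ 43
70^30 = 70^16·70^8·70^4·70^2 ≡ 132
70^36 = 70^32·70^4 ≡ 42
70^45 = 70^32·70^8·70^4·70^1 ≡ 1  ← first divisor giving 1
The order is 45.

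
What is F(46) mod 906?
299

Matrix identity: Q^n = [[F_(n+1), F_n], [F_n, F_(n-1)]] with Q = [[1,1],[1,0]].
n = 46 = 101110₂. Square-and-multiply, entries mod 906:
Q^1 = [[1,1],[1,0]]
Q^2 = (Q^1)² = [[2,1],[1,1]]
Q^5 = (Q^2)²·Q = [[8,5],[5,3]]
Q^11 = (Q^5)²·Q = [[144,89],[89,55]]
Q^23 = (Q^11)²·Q = [[162,571],[571,497]]
Q^46 = (Q^23)² = [[757,299],[299,458]]
F_46 mod 906 = Q^46[0][1] = 299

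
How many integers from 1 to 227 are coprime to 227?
226

227 = 227
φ(n) = n × ∏(1 - 1/p) for each prime p dividing n
φ(227) = 227 × (1 - 1/227) = 226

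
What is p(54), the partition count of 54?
386155

p(n) counts ways to write n as a sum of positive integers (order ignored).
Euler's pentagonal recurrence: p(k) = p(k-1) + p(k-2) - p(k-5) - p(k-7) + p(k-12) + p(k-15) - ... (offsets j(3j∓1)/2, signs ++--, p(0)=1, p(<0)=0).
DP table for k = 0..53: p(0)=1, p(1)=1, p(2)=2, p(3)=3, p(4)=5, p(5)=7, p(6)=11, p(7)=15, p(8)=22, p(9)=30, p(10)=42, p(11)=56, p(12)=77, p(13)=101, p(14)=135, p(15)=176, p(16)=231, p(17)=297, p(18)=385, p(19)=490, p(20)=627, p(21)=792, p(22)=1002, p(23)=1255, p(24)=1575, p(25)=1958, p(26)=2436, p(27)=3010, p(28)=3718, p(29)=4565, p(30)=5604, p(31)=6842, p(32)=8349, p(33)=10143, p(34)=12310, p(35)=14883, p(36)=17977, p(37)=21637, p(38)=26015, p(39)=31185, p(40)=37338, p(41)=44583, p(42)=53174, p(43)=63261, p(44)=75175, p(45)=89134, p(46)=105558, p(47)=124754, p(48)=147273, p(49)=173525, p(50)=204226, p(51)=239943, p(52)=281589, p(53)=329931.
Final step: p(54) = p(53) + p(52) - p(49) - p(47) + p(42) + p(39) - p(32) - p(28) + p(19) + p(14) - p(3)
= 329931 + 281589 - 173525 - 124754 + 53174 + 31185 - 8349 - 3718 + 490 + 135 - 3
= 386155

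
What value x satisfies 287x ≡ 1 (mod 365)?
248

gcd(287, 365) = 1, so the inverse exists.
Extended Euclidean algorithm on (365, 287):
365 = 1 × 287 + 78  ⟹  78 = (1)·365 + (-1)·287
287 = 3 × 78 + 53  ⟹  53 = (-3)·365 + (4)·287
78 = 1 × 53 + 25  ⟹  25 = (4)·365 + (-5)·287
53 = 2 × 25 + 3  ⟹  3 = (-11)·365 + (14)·287
25 = 8 × 3 + 1  ⟹  1 = (92)·365 + (-117)·287
So (-117)·287 ≡ 1 (mod 365), i.e. 287^(-1) ≡ -117 ≡ 248 (mod 365).
Check: 287 × 248 = 71176 ≡ 1 (mod 365)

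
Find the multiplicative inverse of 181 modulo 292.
121

gcd(181, 292) = 1, so the inverse exists.
Extended Euclidean algorithm on (292, 181):
292 = 1 × 181 + 111  ⟹  111 = (1)·292 + (-1)·181
181 = 1 × 111 + 70  ⟹  70 = (-1)·292 + (2)·181
111 = 1 × 70 + 41  ⟹  41 = (2)·292 + (-3)·181
70 = 1 × 41 + 29  ⟹  29 = (-3)·292 + (5)·181
41 = 1 × 29 + 12  ⟹  12 = (5)·292 + (-8)·181
29 = 2 × 12 + 5  ⟹  5 = (-13)·292 + (21)·181
12 = 2 × 5 + 2  ⟹  2 = (31)·292 + (-50)·181
5 = 2 × 2 + 1  ⟹  1 = (-75)·292 + (121)·181
So (121)·181 ≡ 1 (mod 292), i.e. 181^(-1) ≡ 121 (mod 292).
Check: 181 × 121 = 21901 ≡ 1 (mod 292)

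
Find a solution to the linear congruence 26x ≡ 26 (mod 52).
x ≡ 1 (mod 2)

gcd(26, 52) = 26, which divides 26, so solutions exist.
Divide through by 26: x ≡ 1 (mod 2).
The coefficient of x is now 1, so x ≡ 1 (mod 2).
Check: 26 × 1 = 26 ≡ 26 (mod 52).
x ≡ 1 (mod 2), giving 26 solutions mod 52.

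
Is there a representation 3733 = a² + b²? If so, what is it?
22² + 57² (a=22, b=57)

Factorization: 3733 = 3733
By Fermat: n is sum of two squares iff every prime p ≡ 3 (mod 4) appears to even power.
All primes ≡ 3 (mod 4) appear to even power.
Search a = 0, 1, 2, … for 3733 - a² a perfect square: first hit at a = 22: 3733 - 484 = 3249 = 57².
3733 = 22² + 57² = 484 + 3249 ✓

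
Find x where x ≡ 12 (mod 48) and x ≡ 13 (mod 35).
1308

Using Chinese Remainder Theorem:
M = 48 × 35 = 1680
M1 = 35, M2 = 48
y1 = 35^(-1) mod 48 = 11
y2 = 48^(-1) mod 35 = 27
x = (12×35×11 + 13×48×27) mod 1680 = 1308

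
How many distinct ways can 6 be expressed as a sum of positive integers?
11

p(n) counts ways to write n as a sum of positive integers (order ignored).
Examples: 6; 5 + 1; 4 + 2; 4 + 1 + 1; 3 + 3; ... (11 total)
p(6) = 11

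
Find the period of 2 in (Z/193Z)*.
96

193 is prime, so ord(2) divides φ(193) = 192.
Divisors of 192: 1, 2, 3, 4, 6, 8, 12, 16, 24, 32, 48, 64, 96, 192.
Repeated squaring: 2^1 ≡ 2, 2^2 ≡ 4, 2^4 ≡ 16, 2^8 ≡ 63, 2^16 ≡ 109, 2^32 ≡ 108, 2^64 ≡ 84, 2^128 ≡ 108 (mod 193).
Test 2^d mod 193 for each divisor d in increasing order:
2^1 ≡ 2
2^2 ≡ 4
2^3 = 2^2·2^1 ≡ 8
2^4 ≡ 16
2^6 = 2^4·2^2 ≡ 64
2^8 ≡ 63
2^12 = 2^8·2^4 ≡ 43
2^16 ≡ 109
2^24 = 2^16·2^8 ≡ 112
2^32 ≡ 108
2^48 = 2^32·2^16 ≡ 192
2^64 ≡ 84
2^96 = 2^64·2^32 ≡ 1  ← first divisor giving 1
The order is 96.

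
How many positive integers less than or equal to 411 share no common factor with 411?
272

411 = 3 × 137
φ(n) = n × ∏(1 - 1/p) for each prime p dividing n
φ(411) = 411 × (1 - 1/3) × (1 - 1/137) = 272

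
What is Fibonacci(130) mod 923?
868

Matrix identity: Q^n = [[F_(n+1), F_n], [F_n, F_(n-1)]] with Q = [[1,1],[1,0]].
n = 130 = 10000010₂. Square-and-multiply, entries mod 923:
Q^1 = [[1,1],[1,0]]
Q^2 = (Q^1)² = [[2,1],[1,1]]
Q^4 = (Q^2)² = [[5,3],[3,2]]
Q^8 = (Q^4)² = [[34,21],[21,13]]
Q^16 = (Q^8)² = [[674,64],[64,610]]
Q^32 = (Q^16)² = [[564,29],[29,535]]
Q^65 = (Q^32)²·Q = [[68,502],[502,489]]
Q^130 = (Q^65)² = [[34,868],[868,89]]
F_130 mod 923 = Q^130[0][1] = 868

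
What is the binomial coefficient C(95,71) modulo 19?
0

Using Lucas' theorem:
Write n=95 and k=71 in base 19:
n in base 19: [5, 0]
k in base 19: [3, 14]
C(95,71) mod 19 = ∏ C(n_i, k_i) mod 19
Digit binomials (mod 19): C(5,3) = 10; C(0,14) = 0 (k_i > n_i)
Product: 10 × 0 = 0 ≡ 0 (mod 19)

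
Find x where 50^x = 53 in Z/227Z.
194

Baby-step giant-step with step n = ⌈√227⌉ = 16.
Baby steps 50^j mod 227 (j:value) for j=0..15: 0:1, 1:50, 2:3, 3:150, 4:9, 5:223, 6:27, 7:215, 8:81, 9:191, 10:16, 11:119, 12:48, 13:130, 14:144, 15:163.
Giant-step multiplier: 50^(-16) ≡ 50^(226-16) = 50^210 ≡ 196 (mod 227).
Giant steps γ_i = 53·196^i mod 227: γ_0=53, γ_1=173, γ_2=85, γ_3=89, γ_4=192, γ_5=177, γ_6=188, γ_7=74, γ_8=203, γ_9=63, γ_10=90, γ_11=161, γ_12=3 (in table at j=2).
x = i·n + j = 12·16 + 2 = 194.
Check: 50^194 ≡ 53 (mod 227).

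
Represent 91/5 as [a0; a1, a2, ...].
[18; 5]

Euclidean algorithm steps:
91 = 18 × 5 + 1
5 = 5 × 1 + 0
Continued fraction: [18; 5]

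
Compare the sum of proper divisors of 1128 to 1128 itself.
abundant

Proper divisors of 1128: sum = 1 + 2 + 3 + 4 + 6 + 8 + 12 + 24 + 47 + 94 + 141 + 188 + 282 + 376 + 564 = 1752
Since 1752 > 1128, 1128 is abundant.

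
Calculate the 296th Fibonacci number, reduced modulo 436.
33

Matrix identity: Q^n = [[F_(n+1), F_n], [F_n, F_(n-1)]] with Q = [[1,1],[1,0]].
n = 296 = 100101000₂. Square-and-multiply, entries mod 436:
Q^1 = [[1,1],[1,0]]
Q^2 = (Q^1)² = [[2,1],[1,1]]
Q^4 = (Q^2)² = [[5,3],[3,2]]
Q^9 = (Q^4)²·Q = [[55,34],[34,21]]
Q^18 = (Q^9)² = [[257,404],[404,289]]
Q^37 = (Q^18)²·Q = [[333,365],[365,404]]
Q^74 = (Q^37)² = [[390,429],[429,397]]
Q^148 = (Q^74)² = [[421,159],[159,262]]
Q^296 = (Q^148)² = [[218,33],[33,185]]
F_296 mod 436 = Q^296[0][1] = 33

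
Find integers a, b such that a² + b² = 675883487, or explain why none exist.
Not possible

Factorization: 675883487 = 97 × 191^3
By Fermat: n is sum of two squares iff every prime p ≡ 3 (mod 4) appears to even power.
Prime(s) ≡ 3 (mod 4) with odd exponent: [(191, 3)]
Therefore 675883487 cannot be expressed as a² + b².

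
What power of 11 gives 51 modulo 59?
50

Baby-step giant-step with step n = ⌈√59⌉ = 8.
Baby steps 11^j mod 59 (j:value) for j=0..7: 0:1, 1:11, 2:3, 3:33, 4:9, 5:40, 6:27, 7:2.
Giant-step multiplier: 11^(-8) ≡ 11^(58-8) = 11^50 ≡ 51 (mod 59).
Giant steps γ_i = 51·51^i mod 59: γ_0=51, γ_1=5, γ_2=19, γ_3=25, γ_4=36, γ_5=7, γ_6=3 (in table at j=2).
x = i·n + j = 6·8 + 2 = 50.
Check: 11^50 ≡ 51 (mod 59).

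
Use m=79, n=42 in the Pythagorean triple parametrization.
(4477, 6636, 8005)

Euclid's formula: a = m² - n², b = 2mn, c = m² + n²
m = 79, n = 42
a = 79² - 42² = 6241 - 1764 = 4477
b = 2 × 79 × 42 = 6636
c = 79² + 42² = 6241 + 1764 = 8005
Verification: 4477² + 6636² = 20043529 + 44036496 = 64080025 = 8005² ✓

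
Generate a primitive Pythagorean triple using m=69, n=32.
(3737, 4416, 5785)

Euclid's formula: a = m² - n², b = 2mn, c = m² + n²
m = 69, n = 32
a = 69² - 32² = 4761 - 1024 = 3737
b = 2 × 69 × 32 = 4416
c = 69² + 32² = 4761 + 1024 = 5785
Verification: 3737² + 4416² = 13965169 + 19501056 = 33466225 = 5785² ✓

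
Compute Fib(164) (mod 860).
673

Matrix identity: Q^n = [[F_(n+1), F_n], [F_n, F_(n-1)]] with Q = [[1,1],[1,0]].
n = 164 = 10100100₂. Square-and-multiply, entries mod 860:
Q^1 = [[1,1],[1,0]]
Q^2 = (Q^1)² = [[2,1],[1,1]]
Q^5 = (Q^2)²·Q = [[8,5],[5,3]]
Q^10 = (Q^5)² = [[89,55],[55,34]]
Q^20 = (Q^10)² = [[626,745],[745,741]]
Q^41 = (Q^20)²·Q = [[216,41],[41,175]]
Q^82 = (Q^41)² = [[177,551],[551,486]]
Q^164 = (Q^82)² = [[390,673],[673,577]]
F_164 mod 860 = Q^164[0][1] = 673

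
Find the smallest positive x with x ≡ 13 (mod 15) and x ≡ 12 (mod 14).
208

Using Chinese Remainder Theorem:
M = 15 × 14 = 210
M1 = 14, M2 = 15
y1 = 14^(-1) mod 15 = 14
y2 = 15^(-1) mod 14 = 1
x = (13×14×14 + 12×15×1) mod 210 = 208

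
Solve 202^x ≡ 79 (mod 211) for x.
72

Baby-step giant-step with step n = ⌈√211⌉ = 15.
Baby steps 202^j mod 211 (j:value) for j=0..14: 0:1, 1:202, 2:81, 3:115, 4:20, 5:31, 6:143, 7:190, 8:189, 9:198, 10:117, 11:2, 12:193, 13:162, 14:19.
Giant-step multiplier: 202^(-15) ≡ 202^(210-15) = 202^195 ≡ 153 (mod 211).
Giant steps γ_i = 79·153^i mod 211: γ_0=79, γ_1=60, γ_2=107, γ_3=124, γ_4=193 (in table at j=12).
x = i·n + j = 4·15 + 12 = 72.
Check: 202^72 ≡ 79 (mod 211).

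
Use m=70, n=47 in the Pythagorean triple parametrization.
(2691, 6580, 7109)

Euclid's formula: a = m² - n², b = 2mn, c = m² + n²
m = 70, n = 47
a = 70² - 47² = 4900 - 2209 = 2691
b = 2 × 70 × 47 = 6580
c = 70² + 47² = 4900 + 2209 = 7109
Verification: 2691² + 6580² = 7241481 + 43296400 = 50537881 = 7109² ✓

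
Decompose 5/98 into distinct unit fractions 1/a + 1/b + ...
1/20 + 1/980

Greedy algorithm:
5/98: ceiling(98/5) = 20, use 1/20
1/980: ceiling(980/1) = 980, use 1/980
Result: 5/98 = 1/20 + 1/980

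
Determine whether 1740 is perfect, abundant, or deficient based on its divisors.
abundant

Proper divisors of 1740: sum = 1 + 2 + 3 + 4 + 5 + 6 + 10 + 12 + ... + 348 + 435 + 580 + 870 (23 divisors) = 3300
Since 3300 > 1740, 1740 is abundant.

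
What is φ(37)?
36

37 = 37
φ(n) = n × ∏(1 - 1/p) for each prime p dividing n
φ(37) = 37 × (1 - 1/37) = 36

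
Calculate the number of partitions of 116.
1188908248

p(n) counts ways to write n as a sum of positive integers (order ignored).
Euler's pentagonal recurrence: p(k) = p(k-1) + p(k-2) - p(k-5) - p(k-7) + p(k-12) + p(k-15) - ... (offsets j(3j∓1)/2, signs ++--, p(0)=1, p(<0)=0).
DP table for k = 0..115: p(0)=1, p(1)=1, p(2)=2, p(3)=3, p(4)=5, p(5)=7, p(6)=11, p(7)=15, p(8)=22, p(9)=30, p(10)=42, p(11)=56, p(12)=77, p(13)=101, p(14)=135, p(15)=176, p(16)=231, p(17)=297, p(18)=385, p(19)=490, p(20)=627, p(21)=792, p(22)=1002, p(23)=1255, p(24)=1575, p(25)=1958, p(26)=2436, p(27)=3010, p(28)=3718, p(29)=4565, p(30)=5604, p(31)=6842, p(32)=8349, p(33)=10143, p(34)=12310, p(35)=14883, p(36)=17977, p(37)=21637, p(38)=26015, p(39)=31185, p(40)=37338, p(41)=44583, p(42)=53174, p(43)=63261, p(44)=75175, p(45)=89134, p(46)=105558, p(47)=124754, p(48)=147273, p(49)=173525, p(50)=204226, p(51)=239943, p(52)=281589, p(53)=329931, p(54)=386155, p(55)=451276, p(56)=526823, p(57)=614154, p(58)=715220, p(59)=831820, p(60)=966467, p(61)=1121505, p(62)=1300156, p(63)=1505499, p(64)=1741630, p(65)=2012558, p(66)=2323520, p(67)=2679689, p(68)=3087735, p(69)=3554345, p(70)=4087968, p(71)=4697205, p(72)=5392783, p(73)=6185689, p(74)=7089500, p(75)=8118264, p(76)=9289091, p(77)=10619863, p(78)=12132164, p(79)=13848650, p(80)=15796476, p(81)=18004327, p(82)=20506255, p(83)=23338469, p(84)=26543660, p(85)=30167357, p(86)=34262962, p(87)=38887673, p(88)=44108109, p(89)=49995925, p(90)=56634173, p(91)=64112359, p(92)=72533807, p(93)=82010177, p(94)=92669720, p(95)=104651419, p(96)=118114304, p(97)=133230930, p(98)=150198136, p(99)=169229875, p(100)=190569292, p(101)=214481126, p(102)=241265379, p(103)=271248950, p(104)=304801365, p(105)=342325709, p(106)=384276336, p(107)=431149389, p(108)=483502844, p(109)=541946240, p(110)=607163746, p(111)=679903203, p(112)=761002156, p(113)=851376628, p(114)=952050665, p(115)=1064144451.
Final step: p(116) = p(115) + p(114) - p(111) - p(109) + p(104) + p(101) - p(94) - p(90) + p(81) + p(76) - p(65) - p(59) + p(46) + p(39) - p(24) - p(16)
= 1064144451 + 952050665 - 679903203 - 541946240 + 304801365 + 214481126 - 92669720 - 56634173 + 18004327 + 9289091 - 2012558 - 831820 + 105558 + 31185 - 1575 - 231
= 1188908248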